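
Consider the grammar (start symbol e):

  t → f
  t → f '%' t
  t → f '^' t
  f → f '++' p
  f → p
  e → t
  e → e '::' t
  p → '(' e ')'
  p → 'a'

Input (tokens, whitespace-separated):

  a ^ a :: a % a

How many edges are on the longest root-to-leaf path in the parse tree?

[e [e [t [f [p a]] ^ [t [f [p a]]]]] :: [t [f [p a]] % [t [f [p a]]]]]

6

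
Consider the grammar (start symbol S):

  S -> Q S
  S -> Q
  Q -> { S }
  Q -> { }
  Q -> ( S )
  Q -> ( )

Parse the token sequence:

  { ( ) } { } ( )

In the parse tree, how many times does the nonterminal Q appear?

4

[S [Q { [S [Q ( )]] }] [S [Q { }] [S [Q ( )]]]]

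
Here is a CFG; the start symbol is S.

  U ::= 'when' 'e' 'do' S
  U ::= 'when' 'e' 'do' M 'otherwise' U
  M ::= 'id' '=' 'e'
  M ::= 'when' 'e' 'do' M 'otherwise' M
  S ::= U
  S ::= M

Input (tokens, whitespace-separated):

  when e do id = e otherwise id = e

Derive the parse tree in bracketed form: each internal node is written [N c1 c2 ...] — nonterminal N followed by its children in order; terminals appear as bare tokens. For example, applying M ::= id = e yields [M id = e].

[S [M when e do [M id = e] otherwise [M id = e]]]

S
M
when e do M otherwise M
when e do id = e otherwise M
when e do id = e otherwise id = e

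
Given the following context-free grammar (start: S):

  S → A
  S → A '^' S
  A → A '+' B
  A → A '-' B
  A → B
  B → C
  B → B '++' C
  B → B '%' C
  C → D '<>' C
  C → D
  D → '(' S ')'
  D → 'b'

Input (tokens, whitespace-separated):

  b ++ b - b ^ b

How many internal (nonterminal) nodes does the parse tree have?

[S [A [A [B [B [C [D b]]] ++ [C [D b]]]] - [B [C [D b]]]] ^ [S [A [B [C [D b]]]]]]

17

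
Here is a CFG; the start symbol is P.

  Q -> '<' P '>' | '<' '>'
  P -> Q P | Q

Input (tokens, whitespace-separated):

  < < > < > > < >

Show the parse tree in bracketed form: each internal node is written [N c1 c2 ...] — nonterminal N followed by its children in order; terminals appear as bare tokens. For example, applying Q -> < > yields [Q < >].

[P [Q < [P [Q < >] [P [Q < >]]] >] [P [Q < >]]]

P
Q P
< P > P
< Q P > P
< < > P > P
< < > Q > P
< < > < > > P
< < > < > > Q
< < > < > > < >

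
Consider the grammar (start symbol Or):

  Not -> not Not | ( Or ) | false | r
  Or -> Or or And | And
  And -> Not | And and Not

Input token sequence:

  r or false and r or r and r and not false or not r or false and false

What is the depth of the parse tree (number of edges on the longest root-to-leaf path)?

[Or [Or [Or [Or [Or [And [Not r]]] or [And [And [Not false]] and [Not r]]] or [And [And [And [Not r]] and [Not r]] and [Not not [Not false]]]] or [And [Not not [Not r]]]] or [And [And [Not false]] and [Not false]]]

7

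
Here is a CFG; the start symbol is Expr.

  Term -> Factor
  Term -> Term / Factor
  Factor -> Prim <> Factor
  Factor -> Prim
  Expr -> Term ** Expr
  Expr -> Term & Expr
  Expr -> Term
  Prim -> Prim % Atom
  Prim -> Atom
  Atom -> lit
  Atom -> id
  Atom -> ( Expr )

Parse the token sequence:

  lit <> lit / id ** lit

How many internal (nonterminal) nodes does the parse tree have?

[Expr [Term [Term [Factor [Prim [Atom lit]] <> [Factor [Prim [Atom lit]]]]] / [Factor [Prim [Atom id]]]] ** [Expr [Term [Factor [Prim [Atom lit]]]]]]

17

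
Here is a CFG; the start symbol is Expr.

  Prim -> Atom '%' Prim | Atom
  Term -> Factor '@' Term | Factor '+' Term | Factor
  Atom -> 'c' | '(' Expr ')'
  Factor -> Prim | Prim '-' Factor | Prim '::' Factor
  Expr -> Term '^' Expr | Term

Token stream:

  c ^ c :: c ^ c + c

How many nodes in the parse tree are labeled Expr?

[Expr [Term [Factor [Prim [Atom c]]]] ^ [Expr [Term [Factor [Prim [Atom c]] :: [Factor [Prim [Atom c]]]]] ^ [Expr [Term [Factor [Prim [Atom c]]] + [Term [Factor [Prim [Atom c]]]]]]]]

3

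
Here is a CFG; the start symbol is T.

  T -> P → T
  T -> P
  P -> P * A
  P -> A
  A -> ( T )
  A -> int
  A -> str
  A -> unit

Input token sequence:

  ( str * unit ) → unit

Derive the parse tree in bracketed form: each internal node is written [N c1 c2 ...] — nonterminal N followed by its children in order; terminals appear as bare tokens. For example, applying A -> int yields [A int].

[T [P [A ( [T [P [P [A str]] * [A unit]]] )]] → [T [P [A unit]]]]

T
P → T
A → T
( T ) → T
( P ) → T
( P * A ) → T
( A * A ) → T
( str * A ) → T
( str * unit ) → T
( str * unit ) → P
( str * unit ) → A
( str * unit ) → unit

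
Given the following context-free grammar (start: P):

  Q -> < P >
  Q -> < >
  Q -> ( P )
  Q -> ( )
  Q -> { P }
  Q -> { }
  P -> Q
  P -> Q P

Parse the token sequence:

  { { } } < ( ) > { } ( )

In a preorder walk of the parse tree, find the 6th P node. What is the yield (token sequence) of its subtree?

( )

[P [Q { [P [Q { }]] }] [P [Q < [P [Q ( )]] >] [P [Q { }] [P [Q ( )]]]]]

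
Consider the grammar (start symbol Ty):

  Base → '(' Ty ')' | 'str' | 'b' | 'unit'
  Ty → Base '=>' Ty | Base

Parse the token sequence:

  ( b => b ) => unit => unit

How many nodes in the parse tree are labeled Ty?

5

[Ty [Base ( [Ty [Base b] => [Ty [Base b]]] )] => [Ty [Base unit] => [Ty [Base unit]]]]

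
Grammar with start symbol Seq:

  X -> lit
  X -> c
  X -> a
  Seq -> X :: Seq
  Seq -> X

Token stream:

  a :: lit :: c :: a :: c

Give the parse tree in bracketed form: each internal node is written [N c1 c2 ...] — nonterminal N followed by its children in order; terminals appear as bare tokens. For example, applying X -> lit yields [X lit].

[Seq [X a] :: [Seq [X lit] :: [Seq [X c] :: [Seq [X a] :: [Seq [X c]]]]]]

Seq
X :: Seq
a :: Seq
a :: X :: Seq
a :: lit :: Seq
a :: lit :: X :: Seq
a :: lit :: c :: Seq
a :: lit :: c :: X :: Seq
a :: lit :: c :: a :: Seq
a :: lit :: c :: a :: X
a :: lit :: c :: a :: c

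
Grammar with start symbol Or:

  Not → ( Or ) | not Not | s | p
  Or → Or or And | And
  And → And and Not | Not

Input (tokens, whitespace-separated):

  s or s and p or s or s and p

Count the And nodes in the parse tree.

6

[Or [Or [Or [Or [And [Not s]]] or [And [And [Not s]] and [Not p]]] or [And [Not s]]] or [And [And [Not s]] and [Not p]]]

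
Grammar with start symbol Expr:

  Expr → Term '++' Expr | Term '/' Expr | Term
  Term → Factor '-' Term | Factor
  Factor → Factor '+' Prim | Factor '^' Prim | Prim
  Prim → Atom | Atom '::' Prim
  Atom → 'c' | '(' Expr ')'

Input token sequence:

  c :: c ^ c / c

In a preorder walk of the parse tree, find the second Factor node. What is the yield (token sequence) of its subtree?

[Expr [Term [Factor [Factor [Prim [Atom c] :: [Prim [Atom c]]]] ^ [Prim [Atom c]]]] / [Expr [Term [Factor [Prim [Atom c]]]]]]

c :: c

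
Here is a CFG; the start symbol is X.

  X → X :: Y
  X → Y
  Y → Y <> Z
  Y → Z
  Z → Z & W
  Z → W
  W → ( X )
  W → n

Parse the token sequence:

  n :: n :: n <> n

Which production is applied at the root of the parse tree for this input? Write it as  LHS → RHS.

[X [X [X [Y [Z [W n]]]] :: [Y [Z [W n]]]] :: [Y [Y [Z [W n]]] <> [Z [W n]]]]

X → X :: Y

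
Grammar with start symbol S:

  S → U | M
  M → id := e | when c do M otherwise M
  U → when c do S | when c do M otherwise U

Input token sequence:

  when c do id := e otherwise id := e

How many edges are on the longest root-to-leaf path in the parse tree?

[S [M when c do [M id := e] otherwise [M id := e]]]

3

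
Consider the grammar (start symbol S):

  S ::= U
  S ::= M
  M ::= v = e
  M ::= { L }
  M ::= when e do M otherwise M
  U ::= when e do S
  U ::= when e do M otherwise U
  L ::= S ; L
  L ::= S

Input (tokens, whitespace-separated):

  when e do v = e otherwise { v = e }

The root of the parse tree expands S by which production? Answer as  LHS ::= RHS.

S ::= M

[S [M when e do [M v = e] otherwise [M { [L [S [M v = e]]] }]]]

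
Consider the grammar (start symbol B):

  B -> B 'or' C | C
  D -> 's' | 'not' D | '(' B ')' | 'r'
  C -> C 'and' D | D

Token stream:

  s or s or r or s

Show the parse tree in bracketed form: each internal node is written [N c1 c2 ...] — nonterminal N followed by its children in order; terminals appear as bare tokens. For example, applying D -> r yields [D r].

[B [B [B [B [C [D s]]] or [C [D s]]] or [C [D r]]] or [C [D s]]]

B
B or C
B or C or C
B or C or C or C
C or C or C or C
D or C or C or C
s or C or C or C
s or D or C or C
s or s or C or C
s or s or D or C
s or s or r or C
s or s or r or D
s or s or r or s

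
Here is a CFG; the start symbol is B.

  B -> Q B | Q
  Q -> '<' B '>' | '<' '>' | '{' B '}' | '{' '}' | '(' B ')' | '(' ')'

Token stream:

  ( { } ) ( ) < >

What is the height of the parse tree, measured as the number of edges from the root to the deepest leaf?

4

[B [Q ( [B [Q { }]] )] [B [Q ( )] [B [Q < >]]]]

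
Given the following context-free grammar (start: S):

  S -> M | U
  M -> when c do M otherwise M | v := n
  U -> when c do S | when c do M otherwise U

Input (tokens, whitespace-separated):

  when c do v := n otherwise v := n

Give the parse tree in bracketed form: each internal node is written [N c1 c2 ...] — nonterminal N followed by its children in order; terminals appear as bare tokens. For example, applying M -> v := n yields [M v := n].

S
M
when c do M otherwise M
when c do v := n otherwise M
when c do v := n otherwise v := n

[S [M when c do [M v := n] otherwise [M v := n]]]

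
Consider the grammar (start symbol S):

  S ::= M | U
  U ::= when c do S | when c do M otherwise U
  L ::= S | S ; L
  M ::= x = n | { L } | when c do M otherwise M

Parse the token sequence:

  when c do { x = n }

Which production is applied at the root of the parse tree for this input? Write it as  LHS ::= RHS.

[S [U when c do [S [M { [L [S [M x = n]]] }]]]]

S ::= U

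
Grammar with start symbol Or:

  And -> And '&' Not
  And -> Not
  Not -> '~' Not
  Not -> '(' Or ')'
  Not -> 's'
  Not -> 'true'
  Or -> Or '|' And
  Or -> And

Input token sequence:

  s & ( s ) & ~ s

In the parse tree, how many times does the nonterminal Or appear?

2

[Or [And [And [And [Not s]] & [Not ( [Or [And [Not s]]] )]] & [Not ~ [Not s]]]]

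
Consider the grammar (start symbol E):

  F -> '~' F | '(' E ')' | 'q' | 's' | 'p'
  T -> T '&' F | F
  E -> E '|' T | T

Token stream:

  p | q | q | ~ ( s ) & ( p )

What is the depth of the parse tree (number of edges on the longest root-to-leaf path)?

[E [E [E [E [T [F p]]] | [T [F q]]] | [T [F q]]] | [T [T [F ~ [F ( [E [T [F s]]] )]]] & [F ( [E [T [F p]]] )]]]

8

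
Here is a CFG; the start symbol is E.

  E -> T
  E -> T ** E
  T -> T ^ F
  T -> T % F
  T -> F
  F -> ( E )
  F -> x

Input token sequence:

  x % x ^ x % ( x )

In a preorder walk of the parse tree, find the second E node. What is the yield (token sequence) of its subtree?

x

[E [T [T [T [T [F x]] % [F x]] ^ [F x]] % [F ( [E [T [F x]]] )]]]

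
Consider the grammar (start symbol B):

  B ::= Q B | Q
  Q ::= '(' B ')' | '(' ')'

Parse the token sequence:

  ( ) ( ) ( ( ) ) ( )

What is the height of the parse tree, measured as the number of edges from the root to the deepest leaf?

[B [Q ( )] [B [Q ( )] [B [Q ( [B [Q ( )]] )] [B [Q ( )]]]]]

6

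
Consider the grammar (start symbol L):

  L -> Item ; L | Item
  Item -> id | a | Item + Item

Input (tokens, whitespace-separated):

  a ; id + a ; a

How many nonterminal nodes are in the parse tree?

8

[L [Item a] ; [L [Item [Item id] + [Item a]] ; [L [Item a]]]]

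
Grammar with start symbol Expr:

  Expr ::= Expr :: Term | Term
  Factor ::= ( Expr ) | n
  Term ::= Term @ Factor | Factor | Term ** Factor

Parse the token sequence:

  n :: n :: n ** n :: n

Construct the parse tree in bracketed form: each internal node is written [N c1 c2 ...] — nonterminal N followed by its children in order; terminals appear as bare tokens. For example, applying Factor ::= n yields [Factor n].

[Expr [Expr [Expr [Expr [Term [Factor n]]] :: [Term [Factor n]]] :: [Term [Term [Factor n]] ** [Factor n]]] :: [Term [Factor n]]]

Expr
Expr :: Term
Expr :: Term :: Term
Expr :: Term :: Term :: Term
Term :: Term :: Term :: Term
Factor :: Term :: Term :: Term
n :: Term :: Term :: Term
n :: Factor :: Term :: Term
n :: n :: Term :: Term
n :: n :: Term ** Factor :: Term
n :: n :: Factor ** Factor :: Term
n :: n :: n ** Factor :: Term
n :: n :: n ** n :: Term
n :: n :: n ** n :: Factor
n :: n :: n ** n :: n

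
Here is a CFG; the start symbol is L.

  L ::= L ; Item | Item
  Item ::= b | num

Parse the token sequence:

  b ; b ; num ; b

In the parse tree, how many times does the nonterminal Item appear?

[L [L [L [L [Item b]] ; [Item b]] ; [Item num]] ; [Item b]]

4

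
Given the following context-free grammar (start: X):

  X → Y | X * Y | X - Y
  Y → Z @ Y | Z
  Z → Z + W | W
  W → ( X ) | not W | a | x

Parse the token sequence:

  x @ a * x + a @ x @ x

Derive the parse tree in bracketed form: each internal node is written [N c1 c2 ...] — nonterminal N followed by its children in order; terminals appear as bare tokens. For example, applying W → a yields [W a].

X
X * Y
Y * Y
Z @ Y * Y
W @ Y * Y
x @ Y * Y
x @ Z * Y
x @ W * Y
x @ a * Y
x @ a * Z @ Y
x @ a * Z + W @ Y
x @ a * W + W @ Y
x @ a * x + W @ Y
x @ a * x + a @ Y
x @ a * x + a @ Z @ Y
x @ a * x + a @ W @ Y
x @ a * x + a @ x @ Y
x @ a * x + a @ x @ Z
x @ a * x + a @ x @ W
x @ a * x + a @ x @ x

[X [X [Y [Z [W x]] @ [Y [Z [W a]]]]] * [Y [Z [Z [W x]] + [W a]] @ [Y [Z [W x]] @ [Y [Z [W x]]]]]]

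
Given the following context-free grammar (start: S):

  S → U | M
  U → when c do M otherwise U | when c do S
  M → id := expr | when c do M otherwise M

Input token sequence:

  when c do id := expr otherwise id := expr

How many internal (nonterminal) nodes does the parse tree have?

[S [M when c do [M id := expr] otherwise [M id := expr]]]

4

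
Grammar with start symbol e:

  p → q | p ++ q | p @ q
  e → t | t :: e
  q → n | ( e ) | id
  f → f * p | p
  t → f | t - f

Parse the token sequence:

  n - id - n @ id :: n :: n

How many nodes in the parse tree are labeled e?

3

[e [t [t [t [f [p [q n]]]] - [f [p [q id]]]] - [f [p [p [q n]] @ [q id]]]] :: [e [t [f [p [q n]]]] :: [e [t [f [p [q n]]]]]]]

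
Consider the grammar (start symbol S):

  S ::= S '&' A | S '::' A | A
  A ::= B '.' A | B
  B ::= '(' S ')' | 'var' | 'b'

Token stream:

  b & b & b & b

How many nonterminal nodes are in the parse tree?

[S [S [S [S [A [B b]]] & [A [B b]]] & [A [B b]]] & [A [B b]]]

12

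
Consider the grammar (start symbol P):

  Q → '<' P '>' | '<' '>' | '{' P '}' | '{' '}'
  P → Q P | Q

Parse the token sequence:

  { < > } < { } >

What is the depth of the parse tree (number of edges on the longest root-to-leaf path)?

[P [Q { [P [Q < >]] }] [P [Q < [P [Q { }]] >]]]

5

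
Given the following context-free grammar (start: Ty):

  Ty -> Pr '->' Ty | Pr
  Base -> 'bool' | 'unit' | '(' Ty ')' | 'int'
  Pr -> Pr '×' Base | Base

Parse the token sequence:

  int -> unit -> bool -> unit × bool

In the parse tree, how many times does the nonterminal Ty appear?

4

[Ty [Pr [Base int]] -> [Ty [Pr [Base unit]] -> [Ty [Pr [Base bool]] -> [Ty [Pr [Pr [Base unit]] × [Base bool]]]]]]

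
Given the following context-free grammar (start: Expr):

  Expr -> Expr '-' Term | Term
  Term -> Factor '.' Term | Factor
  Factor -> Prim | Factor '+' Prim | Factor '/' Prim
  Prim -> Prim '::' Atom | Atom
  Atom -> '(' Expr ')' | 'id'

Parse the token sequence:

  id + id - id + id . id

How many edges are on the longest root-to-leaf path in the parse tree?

7

[Expr [Expr [Term [Factor [Factor [Prim [Atom id]]] + [Prim [Atom id]]]]] - [Term [Factor [Factor [Prim [Atom id]]] + [Prim [Atom id]]] . [Term [Factor [Prim [Atom id]]]]]]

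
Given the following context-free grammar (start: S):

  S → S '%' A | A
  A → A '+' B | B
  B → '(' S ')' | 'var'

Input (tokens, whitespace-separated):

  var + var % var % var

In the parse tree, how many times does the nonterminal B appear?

[S [S [S [A [A [B var]] + [B var]]] % [A [B var]]] % [A [B var]]]

4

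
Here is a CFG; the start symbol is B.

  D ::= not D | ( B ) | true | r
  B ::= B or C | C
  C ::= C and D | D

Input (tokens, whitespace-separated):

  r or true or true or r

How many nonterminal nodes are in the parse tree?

[B [B [B [B [C [D r]]] or [C [D true]]] or [C [D true]]] or [C [D r]]]

12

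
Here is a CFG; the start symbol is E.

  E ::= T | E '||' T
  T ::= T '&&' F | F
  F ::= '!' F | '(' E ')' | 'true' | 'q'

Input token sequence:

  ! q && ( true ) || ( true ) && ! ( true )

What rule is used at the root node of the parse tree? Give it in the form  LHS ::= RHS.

[E [E [T [T [F ! [F q]]] && [F ( [E [T [F true]]] )]]] || [T [T [F ( [E [T [F true]]] )]] && [F ! [F ( [E [T [F true]]] )]]]]

E ::= E '||' T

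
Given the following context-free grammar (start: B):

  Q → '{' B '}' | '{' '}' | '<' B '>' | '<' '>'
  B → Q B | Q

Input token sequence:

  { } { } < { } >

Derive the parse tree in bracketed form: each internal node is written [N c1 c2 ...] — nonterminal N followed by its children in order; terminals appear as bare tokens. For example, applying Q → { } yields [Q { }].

[B [Q { }] [B [Q { }] [B [Q < [B [Q { }]] >]]]]

B
Q B
{ } B
{ } Q B
{ } { } B
{ } { } Q
{ } { } < B >
{ } { } < Q >
{ } { } < { } >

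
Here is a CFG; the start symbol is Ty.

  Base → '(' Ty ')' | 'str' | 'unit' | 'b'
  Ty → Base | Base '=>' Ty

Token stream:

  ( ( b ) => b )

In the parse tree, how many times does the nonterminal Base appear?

[Ty [Base ( [Ty [Base ( [Ty [Base b]] )] => [Ty [Base b]]] )]]

4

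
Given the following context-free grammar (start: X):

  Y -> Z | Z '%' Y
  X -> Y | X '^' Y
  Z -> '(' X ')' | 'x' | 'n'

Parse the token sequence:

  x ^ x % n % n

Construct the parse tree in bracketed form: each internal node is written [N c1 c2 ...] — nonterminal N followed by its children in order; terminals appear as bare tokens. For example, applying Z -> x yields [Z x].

[X [X [Y [Z x]]] ^ [Y [Z x] % [Y [Z n] % [Y [Z n]]]]]

X
X ^ Y
Y ^ Y
Z ^ Y
x ^ Y
x ^ Z % Y
x ^ x % Y
x ^ x % Z % Y
x ^ x % n % Y
x ^ x % n % Z
x ^ x % n % n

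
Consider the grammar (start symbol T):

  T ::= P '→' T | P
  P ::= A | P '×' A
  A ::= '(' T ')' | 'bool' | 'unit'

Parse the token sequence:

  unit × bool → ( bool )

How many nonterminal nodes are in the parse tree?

11

[T [P [P [A unit]] × [A bool]] → [T [P [A ( [T [P [A bool]]] )]]]]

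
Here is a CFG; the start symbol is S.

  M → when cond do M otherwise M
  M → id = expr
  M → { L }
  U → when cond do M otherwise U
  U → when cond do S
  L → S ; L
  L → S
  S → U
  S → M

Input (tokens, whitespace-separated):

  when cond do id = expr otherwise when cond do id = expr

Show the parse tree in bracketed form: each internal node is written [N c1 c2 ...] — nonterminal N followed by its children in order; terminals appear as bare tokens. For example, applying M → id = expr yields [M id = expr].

S
U
when cond do M otherwise U
when cond do id = expr otherwise U
when cond do id = expr otherwise when cond do S
when cond do id = expr otherwise when cond do M
when cond do id = expr otherwise when cond do id = expr

[S [U when cond do [M id = expr] otherwise [U when cond do [S [M id = expr]]]]]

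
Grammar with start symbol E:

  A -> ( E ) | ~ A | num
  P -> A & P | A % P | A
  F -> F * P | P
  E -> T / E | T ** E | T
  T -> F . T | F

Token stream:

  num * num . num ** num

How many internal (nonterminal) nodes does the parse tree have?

[E [T [F [F [P [A num]]] * [P [A num]]] . [T [F [P [A num]]]]] ** [E [T [F [P [A num]]]]]]

17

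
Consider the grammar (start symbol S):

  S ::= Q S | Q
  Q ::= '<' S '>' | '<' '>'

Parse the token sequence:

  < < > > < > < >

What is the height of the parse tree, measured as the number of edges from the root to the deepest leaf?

4

[S [Q < [S [Q < >]] >] [S [Q < >] [S [Q < >]]]]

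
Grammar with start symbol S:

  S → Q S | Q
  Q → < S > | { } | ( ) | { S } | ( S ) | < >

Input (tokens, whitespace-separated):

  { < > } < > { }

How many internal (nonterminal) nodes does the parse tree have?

[S [Q { [S [Q < >]] }] [S [Q < >] [S [Q { }]]]]

8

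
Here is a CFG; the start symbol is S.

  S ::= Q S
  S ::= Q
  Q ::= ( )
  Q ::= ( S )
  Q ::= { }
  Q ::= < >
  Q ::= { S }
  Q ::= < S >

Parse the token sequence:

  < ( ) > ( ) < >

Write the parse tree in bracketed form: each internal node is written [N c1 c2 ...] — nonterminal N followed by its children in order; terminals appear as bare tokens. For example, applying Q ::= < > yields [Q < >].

[S [Q < [S [Q ( )]] >] [S [Q ( )] [S [Q < >]]]]

S
Q S
< S > S
< Q > S
< ( ) > S
< ( ) > Q S
< ( ) > ( ) S
< ( ) > ( ) Q
< ( ) > ( ) < >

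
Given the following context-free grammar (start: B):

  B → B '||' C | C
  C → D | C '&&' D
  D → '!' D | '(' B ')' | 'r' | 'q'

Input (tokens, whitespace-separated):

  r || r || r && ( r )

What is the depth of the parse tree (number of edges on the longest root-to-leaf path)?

[B [B [B [C [D r]]] || [C [D r]]] || [C [C [D r]] && [D ( [B [C [D r]]] )]]]

6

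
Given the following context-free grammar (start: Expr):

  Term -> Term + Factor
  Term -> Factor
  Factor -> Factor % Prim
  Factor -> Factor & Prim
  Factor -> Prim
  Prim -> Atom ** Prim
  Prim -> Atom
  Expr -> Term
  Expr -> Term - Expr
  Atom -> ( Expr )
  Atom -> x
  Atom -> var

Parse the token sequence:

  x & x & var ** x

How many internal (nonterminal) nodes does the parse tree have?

13

[Expr [Term [Factor [Factor [Factor [Prim [Atom x]]] & [Prim [Atom x]]] & [Prim [Atom var] ** [Prim [Atom x]]]]]]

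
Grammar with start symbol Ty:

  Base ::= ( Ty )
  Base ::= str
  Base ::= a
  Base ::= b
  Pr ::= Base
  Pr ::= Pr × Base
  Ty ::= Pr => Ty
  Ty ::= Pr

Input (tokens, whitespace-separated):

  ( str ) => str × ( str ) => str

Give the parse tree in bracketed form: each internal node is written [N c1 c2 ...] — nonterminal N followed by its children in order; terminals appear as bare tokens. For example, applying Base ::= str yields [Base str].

[Ty [Pr [Base ( [Ty [Pr [Base str]]] )]] => [Ty [Pr [Pr [Base str]] × [Base ( [Ty [Pr [Base str]]] )]] => [Ty [Pr [Base str]]]]]

Ty
Pr => Ty
Base => Ty
( Ty ) => Ty
( Pr ) => Ty
( Base ) => Ty
( str ) => Ty
( str ) => Pr => Ty
( str ) => Pr × Base => Ty
( str ) => Base × Base => Ty
( str ) => str × Base => Ty
( str ) => str × ( Ty ) => Ty
( str ) => str × ( Pr ) => Ty
( str ) => str × ( Base ) => Ty
( str ) => str × ( str ) => Ty
( str ) => str × ( str ) => Pr
( str ) => str × ( str ) => Base
( str ) => str × ( str ) => str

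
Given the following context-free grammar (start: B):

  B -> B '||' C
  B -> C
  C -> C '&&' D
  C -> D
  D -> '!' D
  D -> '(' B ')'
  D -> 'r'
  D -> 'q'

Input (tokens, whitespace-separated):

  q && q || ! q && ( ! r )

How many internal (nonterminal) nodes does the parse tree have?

15

[B [B [C [C [D q]] && [D q]]] || [C [C [D ! [D q]]] && [D ( [B [C [D ! [D r]]]] )]]]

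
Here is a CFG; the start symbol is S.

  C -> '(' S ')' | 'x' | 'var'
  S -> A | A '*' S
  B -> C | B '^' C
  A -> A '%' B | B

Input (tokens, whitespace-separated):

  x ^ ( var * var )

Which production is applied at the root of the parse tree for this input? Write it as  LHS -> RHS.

S -> A

[S [A [B [B [C x]] ^ [C ( [S [A [B [C var]]] * [S [A [B [C var]]]]] )]]]]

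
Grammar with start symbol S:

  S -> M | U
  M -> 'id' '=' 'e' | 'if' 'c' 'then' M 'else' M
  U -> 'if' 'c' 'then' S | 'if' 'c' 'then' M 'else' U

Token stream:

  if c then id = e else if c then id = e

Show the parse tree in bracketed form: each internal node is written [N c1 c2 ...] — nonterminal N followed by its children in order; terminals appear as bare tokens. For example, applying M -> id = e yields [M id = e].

[S [U if c then [M id = e] else [U if c then [S [M id = e]]]]]

S
U
if c then M else U
if c then id = e else U
if c then id = e else if c then S
if c then id = e else if c then M
if c then id = e else if c then id = e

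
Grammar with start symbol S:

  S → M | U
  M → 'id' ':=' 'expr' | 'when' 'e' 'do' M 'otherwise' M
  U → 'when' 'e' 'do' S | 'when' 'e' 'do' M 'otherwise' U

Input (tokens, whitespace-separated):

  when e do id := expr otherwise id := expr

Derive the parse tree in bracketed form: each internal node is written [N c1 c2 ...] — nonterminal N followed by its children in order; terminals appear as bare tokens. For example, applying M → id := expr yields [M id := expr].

S
M
when e do M otherwise M
when e do id := expr otherwise M
when e do id := expr otherwise id := expr

[S [M when e do [M id := expr] otherwise [M id := expr]]]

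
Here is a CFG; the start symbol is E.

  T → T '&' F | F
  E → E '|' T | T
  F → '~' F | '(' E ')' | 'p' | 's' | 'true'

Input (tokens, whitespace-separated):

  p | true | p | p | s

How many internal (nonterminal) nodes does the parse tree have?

[E [E [E [E [E [T [F p]]] | [T [F true]]] | [T [F p]]] | [T [F p]]] | [T [F s]]]

15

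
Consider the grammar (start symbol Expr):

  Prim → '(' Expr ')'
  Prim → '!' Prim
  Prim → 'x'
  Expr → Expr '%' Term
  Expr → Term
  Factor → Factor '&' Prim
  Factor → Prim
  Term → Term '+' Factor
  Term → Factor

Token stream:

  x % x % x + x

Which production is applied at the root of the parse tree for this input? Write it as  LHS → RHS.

[Expr [Expr [Expr [Term [Factor [Prim x]]]] % [Term [Factor [Prim x]]]] % [Term [Term [Factor [Prim x]]] + [Factor [Prim x]]]]

Expr → Expr '%' Term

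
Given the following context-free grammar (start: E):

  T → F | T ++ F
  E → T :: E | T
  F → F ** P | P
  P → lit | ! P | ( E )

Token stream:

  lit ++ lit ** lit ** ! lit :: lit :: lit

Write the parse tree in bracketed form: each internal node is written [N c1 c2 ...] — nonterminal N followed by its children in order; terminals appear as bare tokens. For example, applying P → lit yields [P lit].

E
T :: E
T ++ F :: E
F ++ F :: E
P ++ F :: E
lit ++ F :: E
lit ++ F ** P :: E
lit ++ F ** P ** P :: E
lit ++ P ** P ** P :: E
lit ++ lit ** P ** P :: E
lit ++ lit ** lit ** P :: E
lit ++ lit ** lit ** ! P :: E
lit ++ lit ** lit ** ! lit :: E
lit ++ lit ** lit ** ! lit :: T :: E
lit ++ lit ** lit ** ! lit :: F :: E
lit ++ lit ** lit ** ! lit :: P :: E
lit ++ lit ** lit ** ! lit :: lit :: E
lit ++ lit ** lit ** ! lit :: lit :: T
lit ++ lit ** lit ** ! lit :: lit :: F
lit ++ lit ** lit ** ! lit :: lit :: P
lit ++ lit ** lit ** ! lit :: lit :: lit

[E [T [T [F [P lit]]] ++ [F [F [F [P lit]] ** [P lit]] ** [P ! [P lit]]]] :: [E [T [F [P lit]]] :: [E [T [F [P lit]]]]]]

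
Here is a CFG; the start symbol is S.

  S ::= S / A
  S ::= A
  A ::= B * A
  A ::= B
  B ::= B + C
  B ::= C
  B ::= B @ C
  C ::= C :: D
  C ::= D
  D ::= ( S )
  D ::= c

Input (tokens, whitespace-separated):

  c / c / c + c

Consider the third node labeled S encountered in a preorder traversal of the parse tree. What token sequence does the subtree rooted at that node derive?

c

[S [S [S [A [B [C [D c]]]]] / [A [B [C [D c]]]]] / [A [B [B [C [D c]]] + [C [D c]]]]]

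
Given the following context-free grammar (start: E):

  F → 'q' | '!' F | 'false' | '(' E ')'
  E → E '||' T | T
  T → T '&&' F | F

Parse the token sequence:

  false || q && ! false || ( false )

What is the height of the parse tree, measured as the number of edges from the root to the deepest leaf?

[E [E [E [T [F false]]] || [T [T [F q]] && [F ! [F false]]]] || [T [F ( [E [T [F false]]] )]]]

6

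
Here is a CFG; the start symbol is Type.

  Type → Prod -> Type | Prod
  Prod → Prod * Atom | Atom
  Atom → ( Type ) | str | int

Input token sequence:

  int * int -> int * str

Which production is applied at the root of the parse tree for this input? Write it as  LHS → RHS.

[Type [Prod [Prod [Atom int]] * [Atom int]] -> [Type [Prod [Prod [Atom int]] * [Atom str]]]]

Type → Prod -> Type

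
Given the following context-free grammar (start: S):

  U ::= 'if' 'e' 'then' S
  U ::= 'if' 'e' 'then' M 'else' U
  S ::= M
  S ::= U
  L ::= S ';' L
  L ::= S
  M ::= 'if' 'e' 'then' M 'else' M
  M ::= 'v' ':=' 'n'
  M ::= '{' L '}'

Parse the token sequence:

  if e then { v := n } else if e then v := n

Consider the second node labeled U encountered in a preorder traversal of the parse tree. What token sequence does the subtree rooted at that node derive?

[S [U if e then [M { [L [S [M v := n]]] }] else [U if e then [S [M v := n]]]]]

if e then v := n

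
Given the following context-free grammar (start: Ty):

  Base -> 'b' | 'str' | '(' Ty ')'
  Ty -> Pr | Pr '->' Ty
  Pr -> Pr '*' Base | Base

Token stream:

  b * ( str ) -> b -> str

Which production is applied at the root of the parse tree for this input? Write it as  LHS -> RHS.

[Ty [Pr [Pr [Base b]] * [Base ( [Ty [Pr [Base str]]] )]] -> [Ty [Pr [Base b]] -> [Ty [Pr [Base str]]]]]

Ty -> Pr '->' Ty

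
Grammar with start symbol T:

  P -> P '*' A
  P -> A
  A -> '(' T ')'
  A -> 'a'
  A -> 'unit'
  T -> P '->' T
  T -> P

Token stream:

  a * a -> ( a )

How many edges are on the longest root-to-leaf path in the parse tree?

[T [P [P [A a]] * [A a]] -> [T [P [A ( [T [P [A a]]] )]]]]

7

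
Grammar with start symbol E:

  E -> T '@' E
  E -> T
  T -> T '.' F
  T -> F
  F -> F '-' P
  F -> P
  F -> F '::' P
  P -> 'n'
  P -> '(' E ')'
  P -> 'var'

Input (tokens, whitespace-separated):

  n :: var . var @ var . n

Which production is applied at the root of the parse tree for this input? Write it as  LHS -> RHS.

E -> T '@' E

[E [T [T [F [F [P n]] :: [P var]]] . [F [P var]]] @ [E [T [T [F [P var]]] . [F [P n]]]]]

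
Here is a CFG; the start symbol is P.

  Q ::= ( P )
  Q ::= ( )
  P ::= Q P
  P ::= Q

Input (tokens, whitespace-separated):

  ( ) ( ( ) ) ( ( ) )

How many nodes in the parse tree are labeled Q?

5

[P [Q ( )] [P [Q ( [P [Q ( )]] )] [P [Q ( [P [Q ( )]] )]]]]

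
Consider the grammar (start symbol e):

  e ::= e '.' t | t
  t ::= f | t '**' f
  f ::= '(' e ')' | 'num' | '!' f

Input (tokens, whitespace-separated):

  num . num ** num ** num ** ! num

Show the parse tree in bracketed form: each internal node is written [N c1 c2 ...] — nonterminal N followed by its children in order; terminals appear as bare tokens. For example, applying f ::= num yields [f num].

e
e . t
t . t
f . t
num . t
num . t ** f
num . t ** f ** f
num . t ** f ** f ** f
num . f ** f ** f ** f
num . num ** f ** f ** f
num . num ** num ** f ** f
num . num ** num ** num ** f
num . num ** num ** num ** ! f
num . num ** num ** num ** ! num

[e [e [t [f num]]] . [t [t [t [t [f num]] ** [f num]] ** [f num]] ** [f ! [f num]]]]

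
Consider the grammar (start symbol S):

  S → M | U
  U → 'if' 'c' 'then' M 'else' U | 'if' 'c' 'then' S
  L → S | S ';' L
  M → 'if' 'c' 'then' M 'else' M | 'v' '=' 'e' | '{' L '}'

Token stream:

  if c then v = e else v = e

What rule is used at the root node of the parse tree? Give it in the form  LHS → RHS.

[S [M if c then [M v = e] else [M v = e]]]

S → M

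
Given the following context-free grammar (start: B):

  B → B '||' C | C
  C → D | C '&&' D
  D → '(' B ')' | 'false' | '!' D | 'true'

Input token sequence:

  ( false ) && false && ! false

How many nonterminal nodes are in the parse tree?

11

[B [C [C [C [D ( [B [C [D false]]] )]] && [D false]] && [D ! [D false]]]]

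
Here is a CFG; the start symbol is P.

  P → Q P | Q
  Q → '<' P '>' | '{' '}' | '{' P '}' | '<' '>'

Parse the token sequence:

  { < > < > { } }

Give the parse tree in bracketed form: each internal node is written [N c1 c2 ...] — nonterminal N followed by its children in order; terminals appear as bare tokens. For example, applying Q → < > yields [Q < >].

P
Q
{ P }
{ Q P }
{ < > P }
{ < > Q P }
{ < > < > P }
{ < > < > Q }
{ < > < > { } }

[P [Q { [P [Q < >] [P [Q < >] [P [Q { }]]]] }]]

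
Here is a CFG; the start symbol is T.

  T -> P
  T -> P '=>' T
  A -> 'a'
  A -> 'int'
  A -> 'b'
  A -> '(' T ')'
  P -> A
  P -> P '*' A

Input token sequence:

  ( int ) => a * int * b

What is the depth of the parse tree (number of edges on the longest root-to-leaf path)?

[T [P [A ( [T [P [A int]]] )]] => [T [P [P [P [A a]] * [A int]] * [A b]]]]

6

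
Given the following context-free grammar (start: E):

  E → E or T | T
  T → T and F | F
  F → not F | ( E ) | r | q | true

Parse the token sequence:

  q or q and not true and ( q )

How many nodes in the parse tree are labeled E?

[E [E [T [F q]]] or [T [T [T [F q]] and [F not [F true]]] and [F ( [E [T [F q]]] )]]]

3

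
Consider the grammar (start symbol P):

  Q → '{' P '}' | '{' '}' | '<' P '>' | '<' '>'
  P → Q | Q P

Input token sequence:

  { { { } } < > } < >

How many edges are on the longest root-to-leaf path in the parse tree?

6

[P [Q { [P [Q { [P [Q { }]] }] [P [Q < >]]] }] [P [Q < >]]]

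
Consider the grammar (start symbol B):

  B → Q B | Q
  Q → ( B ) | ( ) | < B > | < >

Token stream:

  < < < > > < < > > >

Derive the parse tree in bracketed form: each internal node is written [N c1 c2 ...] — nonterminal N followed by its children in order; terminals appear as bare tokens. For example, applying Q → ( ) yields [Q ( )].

B
Q
< B >
< Q B >
< < B > B >
< < Q > B >
< < < > > B >
< < < > > Q >
< < < > > < B > >
< < < > > < Q > >
< < < > > < < > > >

[B [Q < [B [Q < [B [Q < >]] >] [B [Q < [B [Q < >]] >]]] >]]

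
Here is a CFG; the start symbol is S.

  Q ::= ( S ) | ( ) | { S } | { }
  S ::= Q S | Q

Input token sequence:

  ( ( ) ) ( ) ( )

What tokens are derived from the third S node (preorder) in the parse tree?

( ) ( )

[S [Q ( [S [Q ( )]] )] [S [Q ( )] [S [Q ( )]]]]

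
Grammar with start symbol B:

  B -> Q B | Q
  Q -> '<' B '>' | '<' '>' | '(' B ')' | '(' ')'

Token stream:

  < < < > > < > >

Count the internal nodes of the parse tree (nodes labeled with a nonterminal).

8

[B [Q < [B [Q < [B [Q < >]] >] [B [Q < >]]] >]]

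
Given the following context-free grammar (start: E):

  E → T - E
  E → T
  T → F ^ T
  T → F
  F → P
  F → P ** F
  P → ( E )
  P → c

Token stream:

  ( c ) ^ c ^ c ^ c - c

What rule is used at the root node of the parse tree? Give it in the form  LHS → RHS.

[E [T [F [P ( [E [T [F [P c]]]] )]] ^ [T [F [P c]] ^ [T [F [P c]] ^ [T [F [P c]]]]]] - [E [T [F [P c]]]]]

E → T - E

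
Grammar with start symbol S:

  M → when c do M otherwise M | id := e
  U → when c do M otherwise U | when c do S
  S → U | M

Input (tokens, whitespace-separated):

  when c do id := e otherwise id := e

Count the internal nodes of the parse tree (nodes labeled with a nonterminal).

[S [M when c do [M id := e] otherwise [M id := e]]]

4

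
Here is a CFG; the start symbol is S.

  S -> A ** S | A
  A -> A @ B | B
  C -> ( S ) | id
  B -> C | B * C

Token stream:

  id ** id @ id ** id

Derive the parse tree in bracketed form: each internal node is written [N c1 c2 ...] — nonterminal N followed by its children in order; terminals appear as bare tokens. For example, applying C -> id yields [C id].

S
A ** S
B ** S
C ** S
id ** S
id ** A ** S
id ** A @ B ** S
id ** B @ B ** S
id ** C @ B ** S
id ** id @ B ** S
id ** id @ C ** S
id ** id @ id ** S
id ** id @ id ** A
id ** id @ id ** B
id ** id @ id ** C
id ** id @ id ** id

[S [A [B [C id]]] ** [S [A [A [B [C id]]] @ [B [C id]]] ** [S [A [B [C id]]]]]]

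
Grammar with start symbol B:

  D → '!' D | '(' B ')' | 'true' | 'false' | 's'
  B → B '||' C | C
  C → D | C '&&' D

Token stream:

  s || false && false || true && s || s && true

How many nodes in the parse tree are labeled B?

4

[B [B [B [B [C [D s]]] || [C [C [D false]] && [D false]]] || [C [C [D true]] && [D s]]] || [C [C [D s]] && [D true]]]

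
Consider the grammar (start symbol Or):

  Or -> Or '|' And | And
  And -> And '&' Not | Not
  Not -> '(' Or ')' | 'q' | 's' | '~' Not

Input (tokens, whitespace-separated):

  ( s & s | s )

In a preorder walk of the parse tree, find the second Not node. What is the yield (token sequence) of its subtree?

s

[Or [And [Not ( [Or [Or [And [And [Not s]] & [Not s]]] | [And [Not s]]] )]]]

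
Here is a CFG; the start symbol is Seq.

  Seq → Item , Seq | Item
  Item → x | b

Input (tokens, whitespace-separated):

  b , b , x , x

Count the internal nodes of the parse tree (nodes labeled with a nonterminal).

8

[Seq [Item b] , [Seq [Item b] , [Seq [Item x] , [Seq [Item x]]]]]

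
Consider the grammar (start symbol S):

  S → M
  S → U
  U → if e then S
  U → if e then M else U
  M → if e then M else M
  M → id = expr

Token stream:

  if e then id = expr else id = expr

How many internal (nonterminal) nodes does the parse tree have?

[S [M if e then [M id = expr] else [M id = expr]]]

4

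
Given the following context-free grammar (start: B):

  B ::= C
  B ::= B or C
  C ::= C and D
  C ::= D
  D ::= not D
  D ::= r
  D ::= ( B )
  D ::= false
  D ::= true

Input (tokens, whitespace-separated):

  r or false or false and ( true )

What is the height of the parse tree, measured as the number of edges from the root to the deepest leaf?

[B [B [B [C [D r]]] or [C [D false]]] or [C [C [D false]] and [D ( [B [C [D true]]] )]]]

6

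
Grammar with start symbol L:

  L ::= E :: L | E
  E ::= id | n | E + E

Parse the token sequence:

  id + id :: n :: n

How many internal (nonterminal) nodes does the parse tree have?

8

[L [E [E id] + [E id]] :: [L [E n] :: [L [E n]]]]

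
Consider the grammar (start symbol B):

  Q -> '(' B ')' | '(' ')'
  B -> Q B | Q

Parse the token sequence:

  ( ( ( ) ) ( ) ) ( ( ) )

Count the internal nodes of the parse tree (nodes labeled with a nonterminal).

[B [Q ( [B [Q ( [B [Q ( )]] )] [B [Q ( )]]] )] [B [Q ( [B [Q ( )]] )]]]

12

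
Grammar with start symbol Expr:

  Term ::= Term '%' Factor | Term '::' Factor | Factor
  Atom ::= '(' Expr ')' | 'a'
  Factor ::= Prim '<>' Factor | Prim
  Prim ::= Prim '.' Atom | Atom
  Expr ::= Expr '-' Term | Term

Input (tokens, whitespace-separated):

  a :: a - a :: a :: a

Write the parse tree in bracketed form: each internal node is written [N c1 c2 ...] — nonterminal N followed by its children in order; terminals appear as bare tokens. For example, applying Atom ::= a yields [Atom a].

[Expr [Expr [Term [Term [Factor [Prim [Atom a]]]] :: [Factor [Prim [Atom a]]]]] - [Term [Term [Term [Factor [Prim [Atom a]]]] :: [Factor [Prim [Atom a]]]] :: [Factor [Prim [Atom a]]]]]

Expr
Expr - Term
Term - Term
Term :: Factor - Term
Factor :: Factor - Term
Prim :: Factor - Term
Atom :: Factor - Term
a :: Factor - Term
a :: Prim - Term
a :: Atom - Term
a :: a - Term
a :: a - Term :: Factor
a :: a - Term :: Factor :: Factor
a :: a - Factor :: Factor :: Factor
a :: a - Prim :: Factor :: Factor
a :: a - Atom :: Factor :: Factor
a :: a - a :: Factor :: Factor
a :: a - a :: Prim :: Factor
a :: a - a :: Atom :: Factor
a :: a - a :: a :: Factor
a :: a - a :: a :: Prim
a :: a - a :: a :: Atom
a :: a - a :: a :: a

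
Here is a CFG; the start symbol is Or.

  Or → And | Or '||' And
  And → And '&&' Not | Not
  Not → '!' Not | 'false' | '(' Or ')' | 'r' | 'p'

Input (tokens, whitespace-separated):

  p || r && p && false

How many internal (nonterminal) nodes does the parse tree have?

10

[Or [Or [And [Not p]]] || [And [And [And [Not r]] && [Not p]] && [Not false]]]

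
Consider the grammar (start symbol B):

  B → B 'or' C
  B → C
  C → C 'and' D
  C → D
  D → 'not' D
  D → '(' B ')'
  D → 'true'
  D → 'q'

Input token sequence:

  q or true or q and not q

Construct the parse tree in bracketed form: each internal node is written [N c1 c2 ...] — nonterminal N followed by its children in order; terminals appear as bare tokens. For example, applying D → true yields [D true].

[B [B [B [C [D q]]] or [C [D true]]] or [C [C [D q]] and [D not [D q]]]]

B
B or C
B or C or C
C or C or C
D or C or C
q or C or C
q or D or C
q or true or C
q or true or C and D
q or true or D and D
q or true or q and D
q or true or q and not D
q or true or q and not q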